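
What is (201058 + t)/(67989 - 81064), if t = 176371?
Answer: -377429/13075 ≈ -28.866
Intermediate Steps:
(201058 + t)/(67989 - 81064) = (201058 + 176371)/(67989 - 81064) = 377429/(-13075) = 377429*(-1/13075) = -377429/13075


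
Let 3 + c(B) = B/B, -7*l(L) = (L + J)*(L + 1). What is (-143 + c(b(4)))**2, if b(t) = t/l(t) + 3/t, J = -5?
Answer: 21025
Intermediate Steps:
l(L) = -(1 + L)*(-5 + L)/7 (l(L) = -(L - 5)*(L + 1)/7 = -(-5 + L)*(1 + L)/7 = -(1 + L)*(-5 + L)/7)
b(t) = 3/t + t/(5/7 - t**2/7 + 4*t/7) (b(t) = t/(5/7 - t**2/7 + 4*t/7) + 3/t = 3/t + t/(5/7 - t**2/7 + 4*t/7))
c(B) = -2 (c(B) = -3 + B/B = -3 + 1 = -2)
(-143 + c(b(4)))**2 = (-143 - 2)**2 = (-145)**2 = 21025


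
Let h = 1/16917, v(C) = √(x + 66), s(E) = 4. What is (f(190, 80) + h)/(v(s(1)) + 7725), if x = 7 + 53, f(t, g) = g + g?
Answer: 6969806575/336510138861 - 2706721*√14/336510138861 ≈ 0.020682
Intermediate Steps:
f(t, g) = 2*g
x = 60
v(C) = 3*√14 (v(C) = √(60 + 66) = √126 = 3*√14)
h = 1/16917 ≈ 5.9112e-5
(f(190, 80) + h)/(v(s(1)) + 7725) = (2*80 + 1/16917)/(3*√14 + 7725) = (160 + 1/16917)/(7725 + 3*√14) = 2706721/(16917*(7725 + 3*√14))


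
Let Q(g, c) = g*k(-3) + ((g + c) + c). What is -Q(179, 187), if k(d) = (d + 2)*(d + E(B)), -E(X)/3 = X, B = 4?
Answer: -3238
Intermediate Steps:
E(X) = -3*X
k(d) = (-12 + d)*(2 + d) (k(d) = (d + 2)*(d - 3*4) = (2 + d)*(d - 12) = (2 + d)*(-12 + d) = (-12 + d)*(2 + d))
Q(g, c) = 2*c + 16*g (Q(g, c) = g*(-24 + (-3)² - 10*(-3)) + ((g + c) + c) = g*(-24 + 9 + 30) + ((c + g) + c) = g*15 + (g + 2*c) = 15*g + (g + 2*c) = 2*c + 16*g)
-Q(179, 187) = -(2*187 + 16*179) = -(374 + 2864) = -1*3238 = -3238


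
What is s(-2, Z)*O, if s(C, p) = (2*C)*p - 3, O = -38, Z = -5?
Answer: -646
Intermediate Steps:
s(C, p) = -3 + 2*C*p (s(C, p) = 2*C*p - 3 = -3 + 2*C*p)
s(-2, Z)*O = (-3 + 2*(-2)*(-5))*(-38) = (-3 + 20)*(-38) = 17*(-38) = -646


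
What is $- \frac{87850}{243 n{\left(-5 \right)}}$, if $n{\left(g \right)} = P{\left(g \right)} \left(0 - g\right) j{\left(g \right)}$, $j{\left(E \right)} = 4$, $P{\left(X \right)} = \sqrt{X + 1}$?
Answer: $\frac{8785 i}{972} \approx 9.0381 i$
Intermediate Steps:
$P{\left(X \right)} = \sqrt{1 + X}$
$n{\left(g \right)} = - 4 g \sqrt{1 + g}$ ($n{\left(g \right)} = \sqrt{1 + g} \left(0 - g\right) 4 = \sqrt{1 + g} \left(- g\right) 4 = - g \sqrt{1 + g} 4 = - 4 g \sqrt{1 + g}$)
$- \frac{87850}{243 n{\left(-5 \right)}} = - \frac{87850}{243 \left(\left(-4\right) \left(-5\right) \sqrt{1 - 5}\right)} = - \frac{87850}{243 \left(\left(-4\right) \left(-5\right) \sqrt{-4}\right)} = - \frac{87850}{243 \left(\left(-4\right) \left(-5\right) 2 i\right)} = - \frac{87850}{243 \cdot 40 i} = - \frac{87850}{9720 i} = - 87850 \left(- \frac{i}{9720}\right) = \frac{8785 i}{972}$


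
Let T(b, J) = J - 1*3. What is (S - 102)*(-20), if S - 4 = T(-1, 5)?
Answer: 1920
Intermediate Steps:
T(b, J) = -3 + J (T(b, J) = J - 3 = -3 + J)
S = 6 (S = 4 + (-3 + 5) = 4 + 2 = 6)
(S - 102)*(-20) = (6 - 102)*(-20) = -96*(-20) = 1920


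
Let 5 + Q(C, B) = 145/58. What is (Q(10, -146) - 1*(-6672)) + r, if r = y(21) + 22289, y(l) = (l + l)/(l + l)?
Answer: 57919/2 ≈ 28960.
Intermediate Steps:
y(l) = 1 (y(l) = (2*l)/((2*l)) = (2*l)*(1/(2*l)) = 1)
Q(C, B) = -5/2 (Q(C, B) = -5 + 145/58 = -5 + 145*(1/58) = -5 + 5/2 = -5/2)
r = 22290 (r = 1 + 22289 = 22290)
(Q(10, -146) - 1*(-6672)) + r = (-5/2 - 1*(-6672)) + 22290 = (-5/2 + 6672) + 22290 = 13339/2 + 22290 = 57919/2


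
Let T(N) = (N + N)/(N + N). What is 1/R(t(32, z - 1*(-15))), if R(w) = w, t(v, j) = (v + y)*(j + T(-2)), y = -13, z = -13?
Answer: 1/57 ≈ 0.017544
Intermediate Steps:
T(N) = 1 (T(N) = (2*N)/((2*N)) = (2*N)*(1/(2*N)) = 1)
t(v, j) = (1 + j)*(-13 + v) (t(v, j) = (v - 13)*(j + 1) = (-13 + v)*(1 + j) = (1 + j)*(-13 + v))
1/R(t(32, z - 1*(-15))) = 1/(-13 + 32 - 13*(-13 - 1*(-15)) + (-13 - 1*(-15))*32) = 1/(-13 + 32 - 13*(-13 + 15) + (-13 + 15)*32) = 1/(-13 + 32 - 13*2 + 2*32) = 1/(-13 + 32 - 26 + 64) = 1/57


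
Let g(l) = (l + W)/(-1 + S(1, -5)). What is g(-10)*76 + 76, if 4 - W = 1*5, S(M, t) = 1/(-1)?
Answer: 494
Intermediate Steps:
S(M, t) = -1
W = -1 (W = 4 - 5 = -1)
g(l) = ½ - l/2 (g(l) = (l - 1)/(-1 - 1) = (-1 + l)/(-2) = (-1 + l)*(-½) = ½ - l/2)
g(-10)*76 + 76 = (½ - ½*(-10))*76 + 76 = (½ + 5)*76 + 76 = (11/2)*76 + 76 = 418 + 76 = 494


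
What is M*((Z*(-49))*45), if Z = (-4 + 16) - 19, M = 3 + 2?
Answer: 77175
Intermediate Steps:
M = 5
Z = -7 (Z = 12 - 19 = -7)
M*((Z*(-49))*45) = 5*(-7*(-49)*45) = 5*(343*45) = 5*15435 = 77175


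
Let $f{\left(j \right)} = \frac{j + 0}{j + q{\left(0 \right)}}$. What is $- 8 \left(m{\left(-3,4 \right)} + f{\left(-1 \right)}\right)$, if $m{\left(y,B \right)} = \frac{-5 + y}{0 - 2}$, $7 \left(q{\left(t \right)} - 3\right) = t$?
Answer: $-28$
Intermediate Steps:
$q{\left(t \right)} = 3 + \frac{t}{7}$
$m{\left(y,B \right)} = \frac{5}{2} - \frac{y}{2}$ ($m{\left(y,B \right)} = \frac{-5 + y}{-2} = \left(-5 + y\right) \left(- \frac{1}{2}\right) = \frac{5}{2} - \frac{y}{2}$)
$f{\left(j \right)} = \frac{j}{3 + j}$ ($f{\left(j \right)} = \frac{j + 0}{j + \left(3 + \frac{1}{7} \cdot 0\right)} = \frac{j}{j + \left(3 + 0\right)} = \frac{j}{j + 3} = \frac{j}{3 + j}$)
$- 8 \left(m{\left(-3,4 \right)} + f{\left(-1 \right)}\right) = - 8 \left(\left(\frac{5}{2} - - \frac{3}{2}\right) - \frac{1}{3 - 1}\right) = - 8 \left(\left(\frac{5}{2} + \frac{3}{2}\right) - \frac{1}{2}\right) = - 8 \left(4 - \frac{1}{2}\right) = \left(-8\right) \frac{7}{2} = -28$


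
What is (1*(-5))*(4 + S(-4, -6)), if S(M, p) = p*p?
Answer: -200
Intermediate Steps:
S(M, p) = p²
(1*(-5))*(4 + S(-4, -6)) = (1*(-5))*(4 + (-6)²) = -5*(4 + 36) = -5*40 = -200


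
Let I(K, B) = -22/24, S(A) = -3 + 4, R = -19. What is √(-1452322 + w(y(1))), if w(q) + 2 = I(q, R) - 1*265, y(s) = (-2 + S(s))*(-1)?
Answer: 23*I*√98853/6 ≈ 1205.2*I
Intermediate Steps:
S(A) = 1
I(K, B) = -11/12 (I(K, B) = -22*1/24 = -11/12)
y(s) = 1 (y(s) = (-2 + 1)*(-1) = -1*(-1) = 1)
w(q) = -3215/12 (w(q) = -2 + (-11/12 - 1*265) = -2 + (-11/12 - 265) = -2 - 3191/12 = -3215/12)
√(-1452322 + w(y(1))) = √(-1452322 - 3215/12) = √(-17431079/12) = 23*I*√98853/6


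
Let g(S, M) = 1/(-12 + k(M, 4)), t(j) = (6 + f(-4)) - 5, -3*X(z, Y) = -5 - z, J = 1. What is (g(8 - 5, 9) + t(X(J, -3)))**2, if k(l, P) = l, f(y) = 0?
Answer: 4/9 ≈ 0.44444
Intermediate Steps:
X(z, Y) = 5/3 + z/3 (X(z, Y) = -(-5 - z)/3 = 5/3 + z/3)
t(j) = 1 (t(j) = (6 + 0) - 5 = 6 - 5 = 1)
g(S, M) = 1/(-12 + M)
(g(8 - 5, 9) + t(X(J, -3)))**2 = (1/(-12 + 9) + 1)**2 = (1/(-3) + 1)**2 = (-1/3 + 1)**2 = (2/3)**2 = 4/9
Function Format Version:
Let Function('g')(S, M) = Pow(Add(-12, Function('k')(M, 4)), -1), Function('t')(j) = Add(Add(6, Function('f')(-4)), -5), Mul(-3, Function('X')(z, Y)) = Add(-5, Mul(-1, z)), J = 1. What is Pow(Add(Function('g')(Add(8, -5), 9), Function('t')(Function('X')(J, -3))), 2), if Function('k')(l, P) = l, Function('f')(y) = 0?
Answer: Rational(4, 9) ≈ 0.44444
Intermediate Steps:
Function('X')(z, Y) = Add(Rational(5, 3), Mul(Rational(1, 3), z)) (Function('X')(z, Y) = Mul(Rational(-1, 3), Add(-5, Mul(-1, z))) = Add(Rational(5, 3), Mul(Rational(1, 3), z)))
Function('t')(j) = 1 (Function('t')(j) = Add(Add(6, 0), -5) = Add(6, -5) = 1)
Function('g')(S, M) = Pow(Add(-12, M), -1)
Pow(Add(Function('g')(Add(8, -5), 9), Function('t')(Function('X')(J, -3))), 2) = Pow(Add(Pow(Add(-12, 9), -1), 1), 2) = Pow(Add(Pow(-3, -1), 1), 2) = Pow(Add(Rational(-1, 3), 1), 2) = Pow(Rational(2, 3), 2) = Rational(4, 9)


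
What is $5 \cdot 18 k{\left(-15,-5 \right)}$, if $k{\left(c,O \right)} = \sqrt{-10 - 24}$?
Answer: $90 i \sqrt{34} \approx 524.79 i$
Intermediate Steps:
$k{\left(c,O \right)} = i \sqrt{34}$ ($k{\left(c,O \right)} = \sqrt{-34} = i \sqrt{34}$)
$5 \cdot 18 k{\left(-15,-5 \right)} = 5 \cdot 18 i \sqrt{34} = 90 i \sqrt{34}$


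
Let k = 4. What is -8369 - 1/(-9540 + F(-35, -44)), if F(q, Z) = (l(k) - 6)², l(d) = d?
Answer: -79806783/9536 ≈ -8369.0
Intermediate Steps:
F(q, Z) = 4 (F(q, Z) = (4 - 6)² = (-2)² = 4)
-8369 - 1/(-9540 + F(-35, -44)) = -8369 - 1/(-9540 + 4) = -8369 - 1/(-9536) = -8369 - 1*(-1/9536) = -8369 + 1/9536 = -79806783/9536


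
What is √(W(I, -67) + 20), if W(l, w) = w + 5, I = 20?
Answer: I*√42 ≈ 6.4807*I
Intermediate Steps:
W(l, w) = 5 + w
√(W(I, -67) + 20) = √((5 - 67) + 20) = √(-62 + 20) = √(-42) = I*√42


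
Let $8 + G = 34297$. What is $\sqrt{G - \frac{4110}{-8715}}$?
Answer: $\frac{\sqrt{11574788323}}{581} \approx 185.17$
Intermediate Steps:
$G = 34289$ ($G = -8 + 34297 = 34289$)
$\sqrt{G - \frac{4110}{-8715}} = \sqrt{34289 - \frac{4110}{-8715}} = \sqrt{34289 - - \frac{274}{581}} = \sqrt{34289 + \frac{274}{581}} = \sqrt{\frac{19922183}{581}} = \frac{\sqrt{11574788323}}{581}$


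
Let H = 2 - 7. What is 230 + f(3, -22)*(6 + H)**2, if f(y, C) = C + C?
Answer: 186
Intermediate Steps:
f(y, C) = 2*C
H = -5
230 + f(3, -22)*(6 + H)**2 = 230 + (2*(-22))*(6 - 5)**2 = 230 - 44*1**2 = 230 - 44*1 = 230 - 44 = 186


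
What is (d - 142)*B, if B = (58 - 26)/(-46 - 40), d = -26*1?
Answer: 2688/43 ≈ 62.512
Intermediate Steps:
d = -26
B = -16/43 (B = 32/(-86) = 32*(-1/86) = -16/43 ≈ -0.37209)
(d - 142)*B = (-26 - 142)*(-16/43) = -168*(-16/43) = 2688/43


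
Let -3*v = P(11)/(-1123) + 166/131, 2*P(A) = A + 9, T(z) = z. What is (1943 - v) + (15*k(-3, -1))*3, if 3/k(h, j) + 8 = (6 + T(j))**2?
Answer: 14640596110/7502763 ≈ 1951.4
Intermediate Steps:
P(A) = 9/2 + A/2 (P(A) = (A + 9)/2 = (9 + A)/2 = 9/2 + A/2)
k(h, j) = 3/(-8 + (6 + j)**2)
v = -185108/441339 (v = -((9/2 + (1/2)*11)/(-1123) + 166/131)/3 = -((9/2 + 11/2)*(-1/1123) + 166*(1/131))/3 = -(10*(-1/1123) + 166/131)/3 = -(-10/1123 + 166/131)/3 = -1/3*185108/147113 = -185108/441339 ≈ -0.41942)
(1943 - v) + (15*k(-3, -1))*3 = (1943 - 1*(-185108/441339)) + (15*(3/(-8 + (6 - 1)**2)))*3 = (1943 + 185108/441339) + (15*(3/(-8 + 5**2)))*3 = 857706785/441339 + (15*(3/(-8 + 25)))*3 = 857706785/441339 + (15*(3/17))*3 = 857706785/441339 + (45/17)*3 = 857706785/441339 + 135/17 = 14640596110/7502763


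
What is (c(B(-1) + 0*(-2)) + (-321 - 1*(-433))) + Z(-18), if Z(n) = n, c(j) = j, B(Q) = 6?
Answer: 100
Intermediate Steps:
(c(B(-1) + 0*(-2)) + (-321 - 1*(-433))) + Z(-18) = ((6 + 0*(-2)) + (-321 - 1*(-433))) - 18 = ((6 + 0) + (-321 + 433)) - 18 = (6 + 112) - 18 = 118 - 18 = 100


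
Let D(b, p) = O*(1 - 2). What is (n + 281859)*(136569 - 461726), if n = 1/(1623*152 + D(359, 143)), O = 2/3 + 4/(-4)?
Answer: -9689713227083754/105727 ≈ -9.1648e+10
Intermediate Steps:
O = -1/3 (O = 2*(1/3) + 4*(-1/4) = 2/3 - 1 = -1/3 ≈ -0.33333)
D(b, p) = 1/3 (D(b, p) = -(1 - 2)/3 = -1/3*(-1) = 1/3)
n = 3/740089 (n = 1/(1623*152 + 1/3) = 1/(246696 + 1/3) = 1/(740089/3) = 3/740089 ≈ 4.0536e-6)
(n + 281859)*(136569 - 461726) = (3/740089 + 281859)*(136569 - 461726) = (208600745454/740089)*(-325157) = -9689713227083754/105727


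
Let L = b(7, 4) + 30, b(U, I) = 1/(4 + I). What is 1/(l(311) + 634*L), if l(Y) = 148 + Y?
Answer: 4/78233 ≈ 5.1129e-5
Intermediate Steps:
L = 241/8 (L = 1/(4 + 4) + 30 = 1/8 + 30 = ⅛ + 30 = 241/8 ≈ 30.125)
1/(l(311) + 634*L) = 1/((148 + 311) + 634*(241/8)) = 1/(459 + 76397/4) = 1/(78233/4) = 4/78233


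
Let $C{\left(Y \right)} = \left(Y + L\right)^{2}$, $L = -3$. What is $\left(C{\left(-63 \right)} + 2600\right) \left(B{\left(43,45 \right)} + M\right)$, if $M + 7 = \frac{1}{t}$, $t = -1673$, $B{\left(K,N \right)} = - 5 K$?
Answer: $- \frac{2583507092}{1673} \approx -1.5442 \cdot 10^{6}$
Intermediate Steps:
$C{\left(Y \right)} = \left(-3 + Y\right)^{2}$ ($C{\left(Y \right)} = \left(Y - 3\right)^{2} = \left(-3 + Y\right)^{2}$)
$M = - \frac{11712}{1673}$ ($M = -7 + \frac{1}{-1673} = -7 - \frac{1}{1673} = - \frac{11712}{1673} \approx -7.0006$)
$\left(C{\left(-63 \right)} + 2600\right) \left(B{\left(43,45 \right)} + M\right) = \left(\left(-3 - 63\right)^{2} + 2600\right) \left(\left(-5\right) 43 - \frac{11712}{1673}\right) = \left(\left(-66\right)^{2} + 2600\right) \left(-215 - \frac{11712}{1673}\right) = \left(4356 + 2600\right) \left(- \frac{371407}{1673}\right) = 6956 \left(- \frac{371407}{1673}\right) = - \frac{2583507092}{1673}$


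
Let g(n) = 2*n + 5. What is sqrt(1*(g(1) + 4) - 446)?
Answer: I*sqrt(435) ≈ 20.857*I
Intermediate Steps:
g(n) = 5 + 2*n
sqrt(1*(g(1) + 4) - 446) = sqrt(1*((5 + 2*1) + 4) - 446) = sqrt(1*((5 + 2) + 4) - 446) = sqrt(1*(7 + 4) - 446) = sqrt(1*11 - 446) = sqrt(11 - 446) = sqrt(-435) = I*sqrt(435)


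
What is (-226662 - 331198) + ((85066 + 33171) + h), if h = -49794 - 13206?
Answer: -502623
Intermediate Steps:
h = -63000
(-226662 - 331198) + ((85066 + 33171) + h) = (-226662 - 331198) + ((85066 + 33171) - 63000) = -557860 + (118237 - 63000) = -557860 + 55237 = -502623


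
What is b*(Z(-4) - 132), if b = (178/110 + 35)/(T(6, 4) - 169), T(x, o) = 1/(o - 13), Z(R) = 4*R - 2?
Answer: 271890/8371 ≈ 32.480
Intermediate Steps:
Z(R) = -2 + 4*R
T(x, o) = 1/(-13 + o)
b = -9063/41855 (b = (178/110 + 35)/(1/(-13 + 4) - 169) = (178*(1/110) + 35)/(1/(-9) - 169) = (89/55 + 35)/(-⅑ - 169) = 2014/(55*(-1522/9)) = (2014/55)*(-9/1522) = -9063/41855 ≈ -0.21653)
b*(Z(-4) - 132) = -9063*((-2 + 4*(-4)) - 132)/41855 = -9063*((-2 - 16) - 132)/41855 = -9063*(-18 - 132)/41855 = -9063/41855*(-150) = 271890/8371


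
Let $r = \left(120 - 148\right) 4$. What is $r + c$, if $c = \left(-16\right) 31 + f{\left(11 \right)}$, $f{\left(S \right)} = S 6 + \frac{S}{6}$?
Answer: $- \frac{3241}{6} \approx -540.17$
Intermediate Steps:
$f{\left(S \right)} = \frac{37 S}{6}$ ($f{\left(S \right)} = 6 S + S \frac{1}{6} = 6 S + \frac{S}{6} = \frac{37 S}{6}$)
$r = -112$ ($r = \left(120 - 148\right) 4 = \left(-28\right) 4 = -112$)
$c = - \frac{2569}{6}$ ($c = \left(-16\right) 31 + \frac{37}{6} \cdot 11 = -496 + \frac{407}{6} = - \frac{2569}{6} \approx -428.17$)
$r + c = -112 - \frac{2569}{6} = - \frac{3241}{6}$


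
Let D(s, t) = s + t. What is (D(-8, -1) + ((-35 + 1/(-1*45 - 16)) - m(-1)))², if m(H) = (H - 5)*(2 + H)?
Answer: 5377761/3721 ≈ 1445.2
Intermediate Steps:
m(H) = (-5 + H)*(2 + H)
(D(-8, -1) + ((-35 + 1/(-1*45 - 16)) - m(-1)))² = ((-8 - 1) + ((-35 + 1/(-1*45 - 16)) - (-10 + (-1)² - 3*(-1))))² = (-9 + ((-35 + 1/(-45 - 16)) - (-10 + 1 + 3)))² = (-9 + ((-35 + 1/(-61)) - 1*(-6)))² = (-9 + ((-35 - 1/61) + 6))² = (-9 + (-2136/61 + 6))² = (-9 - 1770/61)² = (-2319/61)² = 5377761/3721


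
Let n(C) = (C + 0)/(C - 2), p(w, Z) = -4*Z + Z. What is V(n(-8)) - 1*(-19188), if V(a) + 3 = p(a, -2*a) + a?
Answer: 95953/5 ≈ 19191.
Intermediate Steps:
p(w, Z) = -3*Z
n(C) = C/(-2 + C)
V(a) = -3 + 7*a (V(a) = -3 + (-(-6)*a + a) = -3 + (6*a + a) = -3 + 7*a)
V(n(-8)) - 1*(-19188) = (-3 + 7*(-8/(-2 - 8))) - 1*(-19188) = (-3 + 7*(-8/(-10))) + 19188 = (-3 + 7*(-8*(-⅒))) + 19188 = (-3 + 7*(⅘)) + 19188 = (-3 + 28/5) + 19188 = 13/5 + 19188 = 95953/5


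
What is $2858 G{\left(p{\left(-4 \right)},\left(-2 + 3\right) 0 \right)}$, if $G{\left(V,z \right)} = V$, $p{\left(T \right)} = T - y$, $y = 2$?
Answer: $-17148$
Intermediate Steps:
$p{\left(T \right)} = -2 + T$ ($p{\left(T \right)} = T - 2 = -2 + T$)
$2858 G{\left(p{\left(-4 \right)},\left(-2 + 3\right) 0 \right)} = 2858 \left(-2 - 4\right) = 2858 \left(-6\right) = -17148$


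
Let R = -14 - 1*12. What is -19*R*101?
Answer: 49894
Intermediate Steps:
R = -26 (R = -14 - 12 = -26)
-19*R*101 = -19*(-26)*101 = 494*101 = 49894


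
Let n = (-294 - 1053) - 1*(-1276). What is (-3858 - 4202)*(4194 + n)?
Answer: -33231380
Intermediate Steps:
n = -71 (n = -1347 + 1276 = -71)
(-3858 - 4202)*(4194 + n) = (-3858 - 4202)*(4194 - 71) = -8060*4123 = -33231380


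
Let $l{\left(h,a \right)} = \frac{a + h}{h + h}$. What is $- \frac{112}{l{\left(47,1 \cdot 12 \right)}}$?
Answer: $- \frac{10528}{59} \approx -178.44$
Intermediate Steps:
$l{\left(h,a \right)} = \frac{a + h}{2 h}$
$- \frac{112}{l{\left(47,1 \cdot 12 \right)}} = - \frac{112}{\frac{1}{2} \cdot \frac{1}{47} \left(1 \cdot 12 + 47\right)} = - \frac{112}{\frac{1}{2} \cdot \frac{1}{47} \left(12 + 47\right)} = - \frac{112}{\frac{1}{2} \cdot \frac{1}{47} \cdot 59} = - \frac{112}{\frac{59}{94}} = \left(-112\right) \frac{94}{59} = - \frac{10528}{59}$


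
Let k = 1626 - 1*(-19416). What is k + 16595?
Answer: 37637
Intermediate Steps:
k = 21042 (k = 1626 + 19416 = 21042)
k + 16595 = 21042 + 16595 = 37637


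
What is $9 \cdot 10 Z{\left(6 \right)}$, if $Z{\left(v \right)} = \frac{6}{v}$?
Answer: $90$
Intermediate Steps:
$9 \cdot 10 Z{\left(6 \right)} = 9 \cdot 10 \cdot \frac{6}{6} = 90 \cdot 6 \cdot \frac{1}{6} = 90 \cdot 1 = 90$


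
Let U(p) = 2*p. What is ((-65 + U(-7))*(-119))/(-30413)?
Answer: -553/1789 ≈ -0.30911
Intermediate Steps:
((-65 + U(-7))*(-119))/(-30413) = ((-65 + 2*(-7))*(-119))/(-30413) = ((-65 - 14)*(-119))*(-1/30413) = -79*(-119)*(-1/30413) = 9401*(-1/30413) = -553/1789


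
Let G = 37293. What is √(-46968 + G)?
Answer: 15*I*√43 ≈ 98.362*I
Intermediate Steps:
√(-46968 + G) = √(-46968 + 37293) = √(-9675) = 15*I*√43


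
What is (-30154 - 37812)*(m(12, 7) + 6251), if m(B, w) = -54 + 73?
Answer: -426146820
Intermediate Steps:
m(B, w) = 19
(-30154 - 37812)*(m(12, 7) + 6251) = (-30154 - 37812)*(19 + 6251) = -67966*6270 = -426146820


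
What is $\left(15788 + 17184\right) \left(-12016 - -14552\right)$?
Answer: $83616992$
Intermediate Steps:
$\left(15788 + 17184\right) \left(-12016 - -14552\right) = 32972 \left(-12016 + 14552\right) = 32972 \cdot 2536 = 83616992$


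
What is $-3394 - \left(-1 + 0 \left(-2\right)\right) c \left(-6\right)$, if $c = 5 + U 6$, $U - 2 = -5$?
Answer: $-3316$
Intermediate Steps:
$U = -3$ ($U = 2 - 5 = -3$)
$c = -13$ ($c = 5 - 18 = -13$)
$-3394 - \left(-1 + 0 \left(-2\right)\right) c \left(-6\right) = -3394 - \left(-1 + 0 \left(-2\right)\right) \left(-13\right) \left(-6\right) = -3394 - \left(-1 + 0\right) \left(-13\right) \left(-6\right) = -3394 - \left(-1\right) \left(-13\right) \left(-6\right) = -3394 - 13 \left(-6\right) = -3394 - -78 = -3394 + 78 = -3316$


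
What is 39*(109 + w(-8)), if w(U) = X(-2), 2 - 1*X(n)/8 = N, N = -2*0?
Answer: 4875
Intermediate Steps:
N = 0
X(n) = 16 (X(n) = 16 - 8*0 = 16 + 0 = 16)
w(U) = 16
39*(109 + w(-8)) = 39*(109 + 16) = 39*125 = 4875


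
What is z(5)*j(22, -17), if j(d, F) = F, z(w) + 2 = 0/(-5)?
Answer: 34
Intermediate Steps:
z(w) = -2 (z(w) = -2 + 0/(-5) = -2 + 0*(-1/5) = -2 + 0 = -2)
z(5)*j(22, -17) = -2*(-17) = 34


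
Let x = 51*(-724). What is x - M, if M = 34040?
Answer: -70964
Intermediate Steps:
x = -36924
x - M = -36924 - 1*34040 = -36924 - 34040 = -70964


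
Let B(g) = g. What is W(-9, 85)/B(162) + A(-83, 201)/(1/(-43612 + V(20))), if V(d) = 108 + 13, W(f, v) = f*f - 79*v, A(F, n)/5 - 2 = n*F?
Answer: 293816711938/81 ≈ 3.6274e+9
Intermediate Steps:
A(F, n) = 10 + 5*F*n (A(F, n) = 10 + 5*(n*F) = 10 + 5*(F*n) = 10 + 5*F*n)
W(f, v) = f² - 79*v
V(d) = 121
W(-9, 85)/B(162) + A(-83, 201)/(1/(-43612 + V(20))) = ((-9)² - 79*85)/162 + (10 + 5*(-83)*201)/(1/(-43612 + 121)) = (81 - 6715)*(1/162) + (10 - 83415)/(1/(-43491)) = -6634*1/162 - 83405/(-1/43491) = -3317/81 - 83405*(-43491) = -3317/81 + 3627366855 = 293816711938/81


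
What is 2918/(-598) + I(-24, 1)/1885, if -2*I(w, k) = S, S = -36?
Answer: -211141/43355 ≈ -4.8700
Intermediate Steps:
I(w, k) = 18 (I(w, k) = -½*(-36) = 18)
2918/(-598) + I(-24, 1)/1885 = 2918/(-598) + 18/1885 = 2918*(-1/598) + 18*(1/1885) = -1459/299 + 18/1885 = -211141/43355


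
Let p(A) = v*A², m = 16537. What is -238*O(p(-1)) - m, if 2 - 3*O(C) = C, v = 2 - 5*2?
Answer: -51991/3 ≈ -17330.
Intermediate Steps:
v = -8 (v = 2 - 10 = -8)
p(A) = -8*A²
O(C) = ⅔ - C/3
-238*O(p(-1)) - m = -238*(⅔ - (-8)*(-1)²/3) - 1*16537 = -238*(⅔ - (-8)/3) - 16537 = -238*(⅔ - ⅓*(-8)) - 16537 = -238*(⅔ + 8/3) - 16537 = -238*10/3 - 16537 = -2380/3 - 16537 = -51991/3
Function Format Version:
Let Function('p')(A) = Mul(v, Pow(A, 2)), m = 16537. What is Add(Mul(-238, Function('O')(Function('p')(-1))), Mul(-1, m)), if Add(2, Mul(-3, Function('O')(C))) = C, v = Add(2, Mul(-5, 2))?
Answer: Rational(-51991, 3) ≈ -17330.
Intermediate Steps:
v = -8 (v = Add(2, -10) = -8)
Function('p')(A) = Mul(-8, Pow(A, 2))
Function('O')(C) = Add(Rational(2, 3), Mul(Rational(-1, 3), C))
Add(Mul(-238, Function('O')(Function('p')(-1))), Mul(-1, m)) = Add(Mul(-238, Add(Rational(2, 3), Mul(Rational(-1, 3), Mul(-8, Pow(-1, 2))))), Mul(-1, 16537)) = Add(Mul(-238, Add(Rational(2, 3), Mul(Rational(-1, 3), Mul(-8, 1)))), -16537) = Add(Mul(-238, Add(Rational(2, 3), Mul(Rational(-1, 3), -8))), -16537) = Add(Mul(-238, Add(Rational(2, 3), Rational(8, 3))), -16537) = Add(Mul(-238, Rational(10, 3)), -16537) = Add(Rational(-2380, 3), -16537) = Rational(-51991, 3)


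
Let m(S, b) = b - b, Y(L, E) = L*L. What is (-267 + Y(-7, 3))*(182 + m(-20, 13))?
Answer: -39676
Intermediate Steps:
Y(L, E) = L²
m(S, b) = 0
(-267 + Y(-7, 3))*(182 + m(-20, 13)) = (-267 + (-7)²)*(182 + 0) = (-267 + 49)*182 = -218*182 = -39676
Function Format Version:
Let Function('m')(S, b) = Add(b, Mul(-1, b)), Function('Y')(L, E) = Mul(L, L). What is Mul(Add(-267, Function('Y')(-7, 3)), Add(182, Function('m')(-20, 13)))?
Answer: -39676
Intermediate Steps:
Function('Y')(L, E) = Pow(L, 2)
Function('m')(S, b) = 0
Mul(Add(-267, Function('Y')(-7, 3)), Add(182, Function('m')(-20, 13))) = Mul(Add(-267, Pow(-7, 2)), Add(182, 0)) = Mul(Add(-267, 49), 182) = Mul(-218, 182) = -39676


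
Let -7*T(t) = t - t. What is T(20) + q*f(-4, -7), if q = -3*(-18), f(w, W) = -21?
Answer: -1134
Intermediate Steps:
T(t) = 0 (T(t) = -(t - t)/7 = -⅐*0 = 0)
q = 54
T(20) + q*f(-4, -7) = 0 + 54*(-21) = 0 - 1134 = -1134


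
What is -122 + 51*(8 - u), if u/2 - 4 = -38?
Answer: 3754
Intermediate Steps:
u = -68 (u = 8 + 2*(-38) = 8 - 76 = -68)
-122 + 51*(8 - u) = -122 + 51*(8 - 1*(-68)) = -122 + 51*(8 + 68) = -122 + 51*76 = -122 + 3876 = 3754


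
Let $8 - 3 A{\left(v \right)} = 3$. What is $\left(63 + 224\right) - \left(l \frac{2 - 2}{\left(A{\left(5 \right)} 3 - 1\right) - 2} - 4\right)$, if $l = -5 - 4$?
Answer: $291$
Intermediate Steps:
$A{\left(v \right)} = \frac{5}{3}$ ($A{\left(v \right)} = \frac{8}{3} - 1 = \frac{5}{3}$)
$l = -9$
$\left(63 + 224\right) - \left(l \frac{2 - 2}{\left(A{\left(5 \right)} 3 - 1\right) - 2} - 4\right) = \left(63 + 224\right) - \left(- 9 \frac{2 - 2}{\left(\frac{5}{3} \cdot 3 - 1\right) - 2} - 4\right) = 287 - \left(- 9 \frac{0}{\left(5 - 1\right) - 2} - 4\right) = 287 - \left(- 9 \frac{0}{4 - 2} - 4\right) = 287 - \left(- 9 \cdot \frac{0}{2} - 4\right) = 287 - \left(- 9 \cdot 0 \cdot \frac{1}{2} - 4\right) = 287 - \left(\left(-9\right) 0 - 4\right) = 287 - \left(0 - 4\right) = 287 - -4 = 287 + 4 = 291$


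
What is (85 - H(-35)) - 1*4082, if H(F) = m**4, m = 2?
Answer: -4013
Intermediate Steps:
H(F) = 16 (H(F) = 2**4 = 16)
(85 - H(-35)) - 1*4082 = (85 - 1*16) - 1*4082 = (85 - 16) - 4082 = 69 - 4082 = -4013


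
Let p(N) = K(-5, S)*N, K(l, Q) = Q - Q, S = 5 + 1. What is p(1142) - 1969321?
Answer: -1969321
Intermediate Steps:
S = 6
K(l, Q) = 0
p(N) = 0 (p(N) = 0*N = 0)
p(1142) - 1969321 = 0 - 1969321 = -1969321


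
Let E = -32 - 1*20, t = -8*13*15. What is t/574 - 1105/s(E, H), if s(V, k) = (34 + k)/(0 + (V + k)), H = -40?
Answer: -14590550/861 ≈ -16946.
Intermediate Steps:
t = -1560 (t = -104*15 = -1560)
E = -52 (E = -32 - 20 = -52)
s(V, k) = (34 + k)/(V + k)
t/574 - 1105/s(E, H) = -1560/574 - 1105*(-52 - 40)/(34 - 40) = -1560*1/574 - 1105/(-6/(-92)) = -780/287 - 1105/((-1/92*(-6))) = -780/287 - 1105/3/46 = -780/287 - 1105*46/3 = -780/287 - 50830/3 = -14590550/861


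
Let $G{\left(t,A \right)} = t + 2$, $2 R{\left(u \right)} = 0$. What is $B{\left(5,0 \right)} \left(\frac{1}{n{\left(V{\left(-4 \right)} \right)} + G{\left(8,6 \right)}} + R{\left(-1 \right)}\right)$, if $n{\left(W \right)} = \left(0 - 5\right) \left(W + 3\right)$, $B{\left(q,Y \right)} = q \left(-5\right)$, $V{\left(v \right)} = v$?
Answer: $- \frac{5}{3} \approx -1.6667$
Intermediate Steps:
$B{\left(q,Y \right)} = - 5 q$
$R{\left(u \right)} = 0$ ($R{\left(u \right)} = \frac{1}{2} \cdot 0 = 0$)
$n{\left(W \right)} = -15 - 5 W$ ($n{\left(W \right)} = - 5 \left(3 + W\right) = -15 - 5 W$)
$G{\left(t,A \right)} = 2 + t$
$B{\left(5,0 \right)} \left(\frac{1}{n{\left(V{\left(-4 \right)} \right)} + G{\left(8,6 \right)}} + R{\left(-1 \right)}\right) = \left(-5\right) 5 \left(\frac{1}{\left(-15 - -20\right) + \left(2 + 8\right)} + 0\right) = - 25 \left(\frac{1}{\left(-15 + 20\right) + 10} + 0\right) = - 25 \left(\frac{1}{5 + 10} + 0\right) = - 25 \left(\frac{1}{15} + 0\right) = \left(-25\right) \frac{1}{15} = - \frac{5}{3}$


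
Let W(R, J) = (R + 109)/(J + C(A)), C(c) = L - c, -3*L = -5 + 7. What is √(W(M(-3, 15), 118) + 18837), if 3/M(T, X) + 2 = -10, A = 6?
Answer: 3*√933995262/668 ≈ 137.25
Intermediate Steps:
L = -⅔ (L = -(-5 + 7)/3 = -⅓*2 = -⅔ ≈ -0.66667)
C(c) = -⅔ - c
M(T, X) = -¼ (M(T, X) = 3/(-2 - 10) = 3/(-12) = 3*(-1/12) = -¼)
W(R, J) = (109 + R)/(-20/3 + J) (W(R, J) = (R + 109)/(J + (-⅔ - 1*6)) = (109 + R)/(J + (-⅔ - 6)) = (109 + R)/(J - 20/3) = (109 + R)/(-20/3 + J))
√(W(M(-3, 15), 118) + 18837) = √(3*(109 - ¼)/(-20 + 3*118) + 18837) = √(3*(435/4)/(-20 + 354) + 18837) = √(3*(435/4)/334 + 18837) = √(3*(1/334)*(435/4) + 18837) = √(1305/1336 + 18837) = √(25167537/1336) = 3*√933995262/668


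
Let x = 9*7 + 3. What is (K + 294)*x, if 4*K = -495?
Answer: 22473/2 ≈ 11237.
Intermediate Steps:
K = -495/4 (K = (¼)*(-495) = -495/4 ≈ -123.75)
x = 66 (x = 63 + 3 = 66)
(K + 294)*x = (-495/4 + 294)*66 = (681/4)*66 = 22473/2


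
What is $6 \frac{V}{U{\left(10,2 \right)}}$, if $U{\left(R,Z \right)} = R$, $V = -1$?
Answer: $- \frac{3}{5} \approx -0.6$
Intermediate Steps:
$6 \frac{V}{U{\left(10,2 \right)}} = 6 \left(- \frac{1}{10}\right) = - \frac{3}{5}$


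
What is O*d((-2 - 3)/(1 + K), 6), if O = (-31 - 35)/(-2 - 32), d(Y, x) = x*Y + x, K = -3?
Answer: 693/17 ≈ 40.765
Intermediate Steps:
d(Y, x) = x + Y*x (d(Y, x) = Y*x + x = x + Y*x)
O = 33/17 (O = -66/(-34) = -66*(-1/34) = 33/17 ≈ 1.9412)
O*d((-2 - 3)/(1 + K), 6) = 33*(6*(1 + (-2 - 3)/(1 - 3)))/17 = 33*(6*(1 - 5/(-2)))/17 = 33*(6*(1 - 5*(-½)))/17 = 33*(6*(1 + 5/2))/17 = 33*(6*(7/2))/17 = (33/17)*21 = 693/17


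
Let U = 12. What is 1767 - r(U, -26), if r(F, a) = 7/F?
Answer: 21197/12 ≈ 1766.4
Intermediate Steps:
1767 - r(U, -26) = 1767 - 7/12 = 21197/12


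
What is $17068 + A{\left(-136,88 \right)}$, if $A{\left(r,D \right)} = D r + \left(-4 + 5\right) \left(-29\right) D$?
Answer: $2548$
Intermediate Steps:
$A{\left(r,D \right)} = - 29 D + D r$ ($A{\left(r,D \right)} = D r + 1 \left(-29\right) D = D r - 29 D = - 29 D + D r$)
$17068 + A{\left(-136,88 \right)} = 17068 + 88 \left(-29 - 136\right) = 17068 + 88 \left(-165\right) = 17068 - 14520 = 2548$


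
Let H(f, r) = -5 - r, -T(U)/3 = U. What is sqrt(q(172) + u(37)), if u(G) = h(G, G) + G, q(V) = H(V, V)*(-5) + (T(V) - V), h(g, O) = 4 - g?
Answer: sqrt(201) ≈ 14.177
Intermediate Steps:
T(U) = -3*U
q(V) = 25 + V (q(V) = (-5 - V)*(-5) + (-3*V - V) = (25 + 5*V) - 4*V = 25 + V)
u(G) = 4 (u(G) = (4 - G) + G = 4)
sqrt(q(172) + u(37)) = sqrt((25 + 172) + 4) = sqrt(197 + 4) = sqrt(201)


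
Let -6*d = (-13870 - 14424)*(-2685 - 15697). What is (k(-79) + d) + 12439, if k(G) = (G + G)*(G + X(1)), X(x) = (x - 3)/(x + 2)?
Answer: -259975075/3 ≈ -8.6658e+7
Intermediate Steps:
d = -260050154/3 (d = -(-13870 - 14424)*(-2685 - 15697)/6 = -(-14147)*(-18382)/3 = -1/6*520100308 = -260050154/3 ≈ -8.6683e+7)
X(x) = (-3 + x)/(2 + x)
k(G) = 2*G*(-2/3 + G) (k(G) = (G + G)*(G + (-3 + 1)/(2 + 1)) = (2*G)*(G - 2/3) = (2*G)*(-2/3 + G) = 2*G*(-2/3 + G))
(k(-79) + d) + 12439 = ((2/3)*(-79)*(-2 + 3*(-79)) - 260050154/3) + 12439 = ((2/3)*(-79)*(-2 - 237) - 260050154/3) + 12439 = ((2/3)*(-79)*(-239) - 260050154/3) + 12439 = (37762/3 - 260050154/3) + 12439 = -260012392/3 + 12439 = -259975075/3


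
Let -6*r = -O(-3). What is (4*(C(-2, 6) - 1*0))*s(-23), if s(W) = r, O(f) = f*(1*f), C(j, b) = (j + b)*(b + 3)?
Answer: 216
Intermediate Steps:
C(j, b) = (3 + b)*(b + j) (C(j, b) = (b + j)*(3 + b) = (3 + b)*(b + j))
O(f) = f² (O(f) = f*f = f²)
r = 3/2 (r = -(-1)*(-3)²/6 = -(-1)*9/6 = -⅙*(-9) = 3/2 ≈ 1.5000)
s(W) = 3/2
(4*(C(-2, 6) - 1*0))*s(-23) = (4*((6² + 3*6 + 3*(-2) + 6*(-2)) - 1*0))*(3/2) = (4*((36 + 18 - 6 - 12) + 0))*(3/2) = (4*(36 + 0))*(3/2) = (4*36)*(3/2) = 144*(3/2) = 216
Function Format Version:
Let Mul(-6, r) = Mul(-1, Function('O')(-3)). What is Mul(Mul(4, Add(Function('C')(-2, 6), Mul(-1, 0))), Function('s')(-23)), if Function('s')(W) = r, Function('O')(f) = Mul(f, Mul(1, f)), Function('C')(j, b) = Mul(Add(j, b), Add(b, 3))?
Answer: 216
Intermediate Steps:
Function('C')(j, b) = Mul(Add(3, b), Add(b, j)) (Function('C')(j, b) = Mul(Add(b, j), Add(3, b)) = Mul(Add(3, b), Add(b, j)))
Function('O')(f) = Pow(f, 2) (Function('O')(f) = Mul(f, f) = Pow(f, 2))
r = Rational(3, 2) (r = Mul(Rational(-1, 6), Mul(-1, Pow(-3, 2))) = Mul(Rational(-1, 6), Mul(-1, 9)) = Mul(Rational(-1, 6), -9) = Rational(3, 2) ≈ 1.5000)
Function('s')(W) = Rational(3, 2)
Mul(Mul(4, Add(Function('C')(-2, 6), Mul(-1, 0))), Function('s')(-23)) = Mul(Mul(4, Add(Add(Pow(6, 2), Mul(3, 6), Mul(3, -2), Mul(6, -2)), Mul(-1, 0))), Rational(3, 2)) = Mul(Mul(4, Add(Add(36, 18, -6, -12), 0)), Rational(3, 2)) = Mul(Mul(4, Add(36, 0)), Rational(3, 2)) = Mul(Mul(4, 36), Rational(3, 2)) = Mul(144, Rational(3, 2)) = 216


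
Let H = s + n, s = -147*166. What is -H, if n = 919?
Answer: 23483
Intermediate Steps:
s = -24402
H = -23483 (H = -24402 + 919 = -23483)
-H = -1*(-23483) = 23483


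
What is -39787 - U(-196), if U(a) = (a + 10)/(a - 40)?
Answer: -4694959/118 ≈ -39788.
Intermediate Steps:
U(a) = (10 + a)/(-40 + a)
-39787 - U(-196) = -39787 - (10 - 196)/(-40 - 196) = -39787 - (-186)/(-236) = -39787 - (-1)*(-186)/236 = -39787 - 1*93/118 = -39787 - 93/118 = -4694959/118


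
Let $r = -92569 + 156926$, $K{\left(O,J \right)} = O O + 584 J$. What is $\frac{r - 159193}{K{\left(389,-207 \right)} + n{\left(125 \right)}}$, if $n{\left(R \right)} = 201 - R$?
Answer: $- \frac{94836}{30509} \approx -3.1085$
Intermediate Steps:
$K{\left(O,J \right)} = O^{2} + 584 J$
$r = 64357$
$\frac{r - 159193}{K{\left(389,-207 \right)} + n{\left(125 \right)}} = \frac{64357 - 159193}{\left(389^{2} + 584 \left(-207\right)\right) + \left(201 - 125\right)} = - \frac{94836}{\left(151321 - 120888\right) + \left(201 - 125\right)} = - \frac{94836}{30433 + 76} = - \frac{94836}{30509}$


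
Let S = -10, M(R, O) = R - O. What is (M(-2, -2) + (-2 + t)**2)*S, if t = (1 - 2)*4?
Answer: -360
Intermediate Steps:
t = -4 (t = -1*4 = -4)
(M(-2, -2) + (-2 + t)**2)*S = ((-2 - 1*(-2)) + (-2 - 4)**2)*(-10) = ((-2 + 2) + (-6)**2)*(-10) = (0 + 36)*(-10) = 36*(-10) = -360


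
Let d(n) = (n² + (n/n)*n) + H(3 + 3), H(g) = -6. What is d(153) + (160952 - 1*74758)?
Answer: 109750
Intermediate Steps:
d(n) = -6 + n + n² (d(n) = (n² + (n/n)*n) - 6 = (n² + 1*n) - 6 = (n² + n) - 6 = (n + n²) - 6 = -6 + n + n²)
d(153) + (160952 - 1*74758) = (-6 + 153 + 153²) + (160952 - 1*74758) = (-6 + 153 + 23409) + (160952 - 74758) = 23556 + 86194 = 109750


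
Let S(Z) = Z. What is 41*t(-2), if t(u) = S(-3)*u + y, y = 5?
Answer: 451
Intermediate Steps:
t(u) = 5 - 3*u (t(u) = -3*u + 5 = 5 - 3*u)
41*t(-2) = 41*(5 - 3*(-2)) = 41*(5 + 6) = 41*11 = 451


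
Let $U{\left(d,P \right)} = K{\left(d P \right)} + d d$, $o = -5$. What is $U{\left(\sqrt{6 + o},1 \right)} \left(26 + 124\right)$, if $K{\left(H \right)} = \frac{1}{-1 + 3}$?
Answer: $225$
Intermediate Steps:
$K{\left(H \right)} = \frac{1}{2}$
$U{\left(d,P \right)} = \frac{1}{2} + d^{2}$ ($U{\left(d,P \right)} = \frac{1}{2} + d d = \frac{1}{2} + d^{2}$)
$U{\left(\sqrt{6 + o},1 \right)} \left(26 + 124\right) = \left(\frac{1}{2} + \left(\sqrt{6 - 5}\right)^{2}\right) \left(26 + 124\right) = \left(\frac{1}{2} + \left(\sqrt{1}\right)^{2}\right) 150 = \left(\frac{1}{2} + 1^{2}\right) 150 = \left(\frac{1}{2} + 1\right) 150 = \frac{3}{2} \cdot 150 = 225$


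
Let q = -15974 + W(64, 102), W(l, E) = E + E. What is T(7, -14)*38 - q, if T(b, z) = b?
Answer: 16036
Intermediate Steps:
W(l, E) = 2*E
q = -15770 (q = -15974 + 2*102 = -15974 + 204 = -15770)
T(7, -14)*38 - q = 7*38 - 1*(-15770) = 266 + 15770 = 16036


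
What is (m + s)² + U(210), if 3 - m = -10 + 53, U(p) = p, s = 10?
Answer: 1110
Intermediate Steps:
m = -40 (m = 3 - (-10 + 53) = 3 - 1*43 = 3 - 43 = -40)
(m + s)² + U(210) = (-40 + 10)² + 210 = (-30)² + 210 = 900 + 210 = 1110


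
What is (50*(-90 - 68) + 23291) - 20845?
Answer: -5454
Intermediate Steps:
(50*(-90 - 68) + 23291) - 20845 = (50*(-158) + 23291) - 20845 = (-7900 + 23291) - 20845 = 15391 - 20845 = -5454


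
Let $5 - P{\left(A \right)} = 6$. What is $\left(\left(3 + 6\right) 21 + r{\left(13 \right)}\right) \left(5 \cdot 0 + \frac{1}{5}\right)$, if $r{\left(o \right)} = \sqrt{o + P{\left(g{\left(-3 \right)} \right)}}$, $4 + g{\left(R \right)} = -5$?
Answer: $\frac{189}{5} + \frac{2 \sqrt{3}}{5} \approx 38.493$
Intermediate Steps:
$g{\left(R \right)} = -9$ ($g{\left(R \right)} = -4 - 5 = -9$)
$P{\left(A \right)} = -1$ ($P{\left(A \right)} = 5 - 6 = -1$)
$r{\left(o \right)} = \sqrt{-1 + o}$ ($r{\left(o \right)} = \sqrt{o - 1} = \sqrt{-1 + o}$)
$\left(\left(3 + 6\right) 21 + r{\left(13 \right)}\right) \left(5 \cdot 0 + \frac{1}{5}\right) = \left(\left(3 + 6\right) 21 + \sqrt{-1 + 13}\right) \left(5 \cdot 0 + \frac{1}{5}\right) = \left(9 \cdot 21 + \sqrt{12}\right) \left(0 + \frac{1}{5}\right) = \left(189 + 2 \sqrt{3}\right) \frac{1}{5} = \frac{189}{5} + \frac{2 \sqrt{3}}{5}$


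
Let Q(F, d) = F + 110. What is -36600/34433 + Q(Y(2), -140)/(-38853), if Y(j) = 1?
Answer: -475280621/445941783 ≈ -1.0658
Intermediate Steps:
Q(F, d) = 110 + F
-36600/34433 + Q(Y(2), -140)/(-38853) = -36600/34433 + (110 + 1)/(-38853) = -36600*1/34433 + 111*(-1/38853) = -36600/34433 - 37/12951 = -475280621/445941783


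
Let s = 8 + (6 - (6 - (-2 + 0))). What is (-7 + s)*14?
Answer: -14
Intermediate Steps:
s = 6 (s = 8 + (6 - (6 - 1*(-2))) = 8 + (6 - (6 + 2)) = 8 + (6 - 1*8) = 8 + (6 - 8) = 8 - 2 = 6)
(-7 + s)*14 = (-7 + 6)*14 = -1*14 = -14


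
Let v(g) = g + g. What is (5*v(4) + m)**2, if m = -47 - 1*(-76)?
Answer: 4761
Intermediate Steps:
v(g) = 2*g
m = 29 (m = -47 + 76 = 29)
(5*v(4) + m)**2 = (5*(2*4) + 29)**2 = (5*8 + 29)**2 = (40 + 29)**2 = 69**2 = 4761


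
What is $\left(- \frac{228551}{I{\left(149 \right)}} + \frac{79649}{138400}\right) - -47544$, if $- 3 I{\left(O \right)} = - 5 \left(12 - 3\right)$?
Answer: $\frac{13414216067}{415200} \approx 32308.0$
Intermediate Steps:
$I{\left(O \right)} = 15$ ($I{\left(O \right)} = - \frac{\left(-5\right) \left(12 - 3\right)}{3} = - \frac{\left(-5\right) 9}{3} = \left(- \frac{1}{3}\right) \left(-45\right) = 15$)
$\left(- \frac{228551}{I{\left(149 \right)}} + \frac{79649}{138400}\right) - -47544 = \left(- \frac{228551}{15} + \frac{79649}{138400}\right) - -47544 = \left(\left(-228551\right) \frac{1}{15} + 79649 \cdot \frac{1}{138400}\right) + 47544 = \left(- \frac{228551}{15} + \frac{79649}{138400}\right) + 47544 = - \frac{6326052733}{415200} + 47544 = \frac{13414216067}{415200}$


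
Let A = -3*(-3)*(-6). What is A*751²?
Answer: -30456054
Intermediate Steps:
A = -54 (A = 9*(-6) = -54)
A*751² = -54*751² = -54*564001 = -30456054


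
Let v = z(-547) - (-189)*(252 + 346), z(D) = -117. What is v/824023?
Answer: 112905/824023 ≈ 0.13702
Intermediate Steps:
v = 112905 (v = -117 - (-189)*(252 + 346) = -117 - (-189)*598 = -117 - 1*(-113022) = -117 + 113022 = 112905)
v/824023 = 112905/824023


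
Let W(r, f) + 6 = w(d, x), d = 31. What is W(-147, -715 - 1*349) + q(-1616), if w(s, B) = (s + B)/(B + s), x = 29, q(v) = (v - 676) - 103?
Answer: -2400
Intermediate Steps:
q(v) = -779 + v (q(v) = (-676 + v) - 103 = -779 + v)
w(s, B) = 1 (w(s, B) = (B + s)/(B + s) = 1)
W(r, f) = -5 (W(r, f) = -6 + 1 = -5)
W(-147, -715 - 1*349) + q(-1616) = -5 + (-779 - 1616) = -5 - 2395 = -2400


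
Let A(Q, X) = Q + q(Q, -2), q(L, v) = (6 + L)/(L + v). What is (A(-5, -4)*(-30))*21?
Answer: 3240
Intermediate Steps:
q(L, v) = (6 + L)/(L + v)
A(Q, X) = Q + (6 + Q)/(-2 + Q) (A(Q, X) = Q + (6 + Q)/(Q - 2) = Q + (6 + Q)/(-2 + Q))
(A(-5, -4)*(-30))*21 = (((6 + (-5)**2 - 1*(-5))/(-2 - 5))*(-30))*21 = (((6 + 25 + 5)/(-7))*(-30))*21 = (-1/7*36*(-30))*21 = -36/7*(-30)*21 = (1080/7)*21 = 3240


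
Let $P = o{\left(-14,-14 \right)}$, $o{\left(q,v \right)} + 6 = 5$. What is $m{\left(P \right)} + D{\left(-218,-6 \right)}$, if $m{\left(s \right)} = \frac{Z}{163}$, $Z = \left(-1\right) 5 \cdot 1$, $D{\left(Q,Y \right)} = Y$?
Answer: $- \frac{983}{163} \approx -6.0307$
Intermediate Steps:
$o{\left(q,v \right)} = -1$ ($o{\left(q,v \right)} = -6 + 5 = -1$)
$Z = -5$ ($Z = \left(-5\right) 1 = -5$)
$P = -1$
$m{\left(s \right)} = - \frac{5}{163}$
$m{\left(P \right)} + D{\left(-218,-6 \right)} = - \frac{5}{163} - 6 = - \frac{983}{163}$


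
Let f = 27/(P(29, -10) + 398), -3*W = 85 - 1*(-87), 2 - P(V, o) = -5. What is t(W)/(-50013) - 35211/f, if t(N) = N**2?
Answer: -237736074889/450117 ≈ -5.2817e+5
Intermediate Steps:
P(V, o) = 7 (P(V, o) = 2 - 1*(-5) = 2 + 5 = 7)
W = -172/3 (W = -(85 - 1*(-87))/3 = -(85 + 87)/3 = -1/3*172 = -172/3 ≈ -57.333)
f = 1/15 (f = 27/(7 + 398) = 27/405 = 27*(1/405) = 1/15 ≈ 0.066667)
t(W)/(-50013) - 35211/f = (-172/3)**2/(-50013) - 35211/1/15 = (29584/9)*(-1/50013) - 35211*15 = -29584/450117 - 528165 = -237736074889/450117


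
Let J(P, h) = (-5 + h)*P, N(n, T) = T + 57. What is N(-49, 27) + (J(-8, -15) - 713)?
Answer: -469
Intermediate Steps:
N(n, T) = 57 + T
J(P, h) = P*(-5 + h)
N(-49, 27) + (J(-8, -15) - 713) = (57 + 27) + (-8*(-5 - 15) - 713) = 84 + (-8*(-20) - 713) = 84 + (160 - 713) = 84 - 553 = -469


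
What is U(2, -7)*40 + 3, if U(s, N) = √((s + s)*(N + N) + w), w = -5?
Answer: 3 + 40*I*√61 ≈ 3.0 + 312.41*I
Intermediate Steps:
U(s, N) = √(-5 + 4*N*s) (U(s, N) = √((s + s)*(N + N) - 5) = √((2*s)*(2*N) - 5) = √(4*N*s - 5) = √(-5 + 4*N*s))
U(2, -7)*40 + 3 = √(-5 + 4*(-7)*2)*40 + 3 = √(-5 - 56)*40 + 3 = √(-61)*40 + 3 = (I*√61)*40 + 3 = 40*I*√61 + 3 = 3 + 40*I*√61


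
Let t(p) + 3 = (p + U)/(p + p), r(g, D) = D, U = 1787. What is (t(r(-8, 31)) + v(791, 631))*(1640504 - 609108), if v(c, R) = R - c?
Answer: -4274105024/31 ≈ -1.3787e+8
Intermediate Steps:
t(p) = -3 + (1787 + p)/(2*p) (t(p) = -3 + (p + 1787)/(p + p) = -3 + (1787 + p)/((2*p)) = -3 + (1787 + p)*(1/(2*p)) = -3 + (1787 + p)/(2*p))
(t(r(-8, 31)) + v(791, 631))*(1640504 - 609108) = ((1/2)*(1787 - 5*31)/31 + (631 - 1*791))*(1640504 - 609108) = ((1/2)*(1/31)*(1787 - 155) + (631 - 791))*1031396 = ((1/2)*(1/31)*1632 - 160)*1031396 = (816/31 - 160)*1031396 = -4144/31*1031396 = -4274105024/31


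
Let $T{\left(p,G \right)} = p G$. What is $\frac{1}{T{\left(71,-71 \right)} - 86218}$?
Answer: $- \frac{1}{91259} \approx -1.0958 \cdot 10^{-5}$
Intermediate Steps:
$T{\left(p,G \right)} = G p$
$\frac{1}{T{\left(71,-71 \right)} - 86218} = \frac{1}{\left(-71\right) 71 - 86218} = \frac{1}{-5041 - 86218} = \frac{1}{-91259} = - \frac{1}{91259}$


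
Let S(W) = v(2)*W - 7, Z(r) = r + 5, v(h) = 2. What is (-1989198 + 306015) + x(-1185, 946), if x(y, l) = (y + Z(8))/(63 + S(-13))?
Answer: -25248331/15 ≈ -1.6832e+6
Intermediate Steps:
Z(r) = 5 + r
S(W) = -7 + 2*W (S(W) = 2*W - 7 = -7 + 2*W)
x(y, l) = 13/30 + y/30 (x(y, l) = (y + (5 + 8))/(63 + (-7 + 2*(-13))) = (y + 13)/(63 + (-7 - 26)) = (13 + y)/(63 - 33) = (13 + y)/30 = (13 + y)*(1/30) = 13/30 + y/30)
(-1989198 + 306015) + x(-1185, 946) = (-1989198 + 306015) + (13/30 + (1/30)*(-1185)) = -1683183 + (13/30 - 79/2) = -1683183 - 586/15 = -25248331/15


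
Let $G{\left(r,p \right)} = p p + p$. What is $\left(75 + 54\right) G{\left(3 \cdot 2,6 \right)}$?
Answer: $5418$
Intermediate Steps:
$G{\left(r,p \right)} = p + p^{2}$ ($G{\left(r,p \right)} = p^{2} + p = p + p^{2}$)
$\left(75 + 54\right) G{\left(3 \cdot 2,6 \right)} = \left(75 + 54\right) 6 \left(1 + 6\right) = 129 \cdot 6 \cdot 7 = 129 \cdot 42 = 5418$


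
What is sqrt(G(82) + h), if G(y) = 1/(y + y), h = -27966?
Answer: I*sqrt(188043343)/82 ≈ 167.23*I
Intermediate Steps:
G(y) = 1/(2*y)
sqrt(G(82) + h) = sqrt((1/2)/82 - 27966) = sqrt((1/2)*(1/82) - 27966) = sqrt(1/164 - 27966) = sqrt(-4586423/164) = I*sqrt(188043343)/82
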